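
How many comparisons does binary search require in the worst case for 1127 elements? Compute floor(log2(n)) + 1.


Binary search halves the search space each step.
Maximum comparisons = floor(log2(1127)) + 1
log2(1127) = 10.1383
floor(log2(1127)) = 10, so 10 + 1 = 11
Final answer: 11


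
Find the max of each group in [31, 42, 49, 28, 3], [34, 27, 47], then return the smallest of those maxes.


Find max of each group:
  Group 1: [31, 42, 49, 28, 3] -> max = 49
  Group 2: [34, 27, 47] -> max = 47
Maxes: [49, 47]
Minimum of maxes = 47
Final answer: 47


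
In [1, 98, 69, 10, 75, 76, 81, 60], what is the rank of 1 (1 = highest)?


Sort descending: [98, 81, 76, 75, 69, 60, 10, 1]
Find 1 in the sorted list.
1 is at position 8.
Final answer: 8


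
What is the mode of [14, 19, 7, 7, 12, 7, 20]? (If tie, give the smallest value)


Count the frequency of each value:
  7 appears 3 time(s)
  12 appears 1 time(s)
  14 appears 1 time(s)
  19 appears 1 time(s)
  20 appears 1 time(s)
Maximum frequency is 3.
Only 7 reaches that frequency, so it is the mode.
Final answer: 7


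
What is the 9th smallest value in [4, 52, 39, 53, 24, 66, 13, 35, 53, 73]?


Sort ascending: [4, 13, 24, 35, 39, 52, 53, 53, 66, 73]
The 9th element (1-indexed) is at index 8.
Value = 66
Final answer: 66


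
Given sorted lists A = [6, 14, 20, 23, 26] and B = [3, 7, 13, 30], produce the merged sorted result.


List A: [6, 14, 20, 23, 26]
List B: [3, 7, 13, 30]
Repeatedly compare the front elements and take the smaller:
  6 vs 3 -> take 3
  6 vs 7 -> take 6
  14 vs 7 -> take 7
  14 vs 13 -> take 13
  14 vs 30 -> take 14
  20 vs 30 -> take 20
  23 vs 30 -> take 23
  26 vs 30 -> take 26
  A is exhausted; append the rest of B: [30]
Final answer: [3, 6, 7, 13, 14, 20, 23, 26, 30]


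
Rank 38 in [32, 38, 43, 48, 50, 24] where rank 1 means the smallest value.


Sort ascending: [24, 32, 38, 43, 48, 50]
Find 38 in the sorted list.
38 is at position 3 (1-indexed).
Final answer: 3


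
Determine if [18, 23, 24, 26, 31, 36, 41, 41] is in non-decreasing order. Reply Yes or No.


Check consecutive pairs:
  18 <= 23? True
  23 <= 24? True
  24 <= 26? True
  26 <= 31? True
  31 <= 36? True
  36 <= 41? True
  41 <= 41? True
Every consecutive pair is in order, so the list is non-decreasing.
Final answer: Yes


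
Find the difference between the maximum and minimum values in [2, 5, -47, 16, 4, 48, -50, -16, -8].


Maximum value: 48
Minimum value: -50
Range = 48 - (-50) = 98
Final answer: 98


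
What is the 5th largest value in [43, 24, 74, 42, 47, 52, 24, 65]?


Sort descending: [74, 65, 52, 47, 43, 42, 24, 24]
The 5th element (1-indexed) is at index 4.
Value = 43
Final answer: 43


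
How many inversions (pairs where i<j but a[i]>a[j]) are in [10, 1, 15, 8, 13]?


For each element, count the later elements that are smaller than it:
  10 (index 0): smaller elements after it = [1, 8] -> 2
  1 (index 1): smaller elements after it = [] -> 0
  15 (index 2): smaller elements after it = [8, 13] -> 2
  8 (index 3): smaller elements after it = [] -> 0
Total inversions = 2 + 0 + 2 + 0 = 4
Final answer: 4


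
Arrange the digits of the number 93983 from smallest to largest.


The number 93983 has digits: 9, 3, 9, 8, 3
Sorted: 3, 3, 8, 9, 9
Joining the sorted digits gives the result.
Final answer: 33899


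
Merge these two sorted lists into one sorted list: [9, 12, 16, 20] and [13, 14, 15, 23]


List A: [9, 12, 16, 20]
List B: [13, 14, 15, 23]
Repeatedly compare the front elements and take the smaller:
  9 vs 13 -> take 9
  12 vs 13 -> take 12
  16 vs 13 -> take 13
  16 vs 14 -> take 14
  16 vs 15 -> take 15
  16 vs 23 -> take 16
  20 vs 23 -> take 20
  A is exhausted; append the rest of B: [23]
Final answer: [9, 12, 13, 14, 15, 16, 20, 23]


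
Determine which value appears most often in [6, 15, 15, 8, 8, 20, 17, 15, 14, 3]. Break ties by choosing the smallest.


Count the frequency of each value:
  3 appears 1 time(s)
  6 appears 1 time(s)
  8 appears 2 time(s)
  14 appears 1 time(s)
  15 appears 3 time(s)
  17 appears 1 time(s)
  20 appears 1 time(s)
Maximum frequency is 3.
Only 15 reaches that frequency, so it is the mode.
Final answer: 15


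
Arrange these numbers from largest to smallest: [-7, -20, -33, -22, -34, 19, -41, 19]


Original list: [-7, -20, -33, -22, -34, 19, -41, 19]
Repeatedly take the largest remaining element:
  Remaining [-7, -20, -33, -22, -34, 19, -41, 19] -> largest is 19
  Remaining [-7, -20, -33, -22, -34, -41, 19] -> largest is 19
  Remaining [-7, -20, -33, -22, -34, -41] -> largest is -7
  Remaining [-20, -33, -22, -34, -41] -> largest is -20
  Remaining [-33, -22, -34, -41] -> largest is -22
  Remaining [-33, -34, -41] -> largest is -33
  Remaining [-34, -41] -> largest is -34
  Remaining [-41] -> largest is -41
Collecting the picks in order gives the descending list.
Final answer: [19, 19, -7, -20, -22, -33, -34, -41]


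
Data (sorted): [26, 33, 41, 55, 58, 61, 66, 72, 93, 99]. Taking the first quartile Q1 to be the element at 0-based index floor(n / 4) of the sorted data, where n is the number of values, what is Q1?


The list has n = 10 elements.
Q1 index = floor(10 / 4) = floor(2.5) = 2
Counting from index 0 in the sorted data, the element at index 2 is 41.
Final answer: 41


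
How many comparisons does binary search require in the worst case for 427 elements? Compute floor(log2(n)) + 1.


Binary search halves the search space each step.
Maximum comparisons = floor(log2(427)) + 1
log2(427) = 8.7381
floor(log2(427)) = 8, so 8 + 1 = 9
Final answer: 9


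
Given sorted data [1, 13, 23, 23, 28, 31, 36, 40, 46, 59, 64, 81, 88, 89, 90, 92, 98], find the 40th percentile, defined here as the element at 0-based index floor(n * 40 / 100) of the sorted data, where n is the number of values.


The dataset has n = 17 elements.
Index = floor(17 * 40 / 100) = floor(680 / 100) = floor(6.8) = 6
Counting from index 0 in the sorted data, the element at index 6 is 36.
Final answer: 36


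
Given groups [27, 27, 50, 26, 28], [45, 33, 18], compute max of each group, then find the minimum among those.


Find max of each group:
  Group 1: [27, 27, 50, 26, 28] -> max = 50
  Group 2: [45, 33, 18] -> max = 45
Maxes: [50, 45]
Minimum of maxes = 45
Final answer: 45


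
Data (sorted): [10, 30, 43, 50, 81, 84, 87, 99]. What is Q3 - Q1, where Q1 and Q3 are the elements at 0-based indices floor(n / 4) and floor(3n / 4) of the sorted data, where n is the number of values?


The data has n = 8 elements.
Q1 index = floor(8 / 4) = floor(2) = 2; Q3 index = floor(3 * 8 / 4) = floor(6) = 6
Q1 = element at index 2 = 43
Q3 = element at index 6 = 87
IQR = 87 - 43 = 44
Final answer: 44


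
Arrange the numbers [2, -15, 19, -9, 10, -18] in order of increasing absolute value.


Compute absolute values:
  |2| = 2
  |-15| = 15
  |19| = 19
  |-9| = 9
  |10| = 10
  |-18| = 18
Absolute values in increasing order: 2 < 9 < 10 < 15 < 18 < 19
Listing the original numbers in that order gives the answer.
Final answer: [2, -9, 10, -15, -18, 19]


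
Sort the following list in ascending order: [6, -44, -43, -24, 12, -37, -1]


Original list: [6, -44, -43, -24, 12, -37, -1]
Repeatedly take the smallest remaining element:
  Remaining [6, -44, -43, -24, 12, -37, -1] -> smallest is -44
  Remaining [6, -43, -24, 12, -37, -1] -> smallest is -43
  Remaining [6, -24, 12, -37, -1] -> smallest is -37
  Remaining [6, -24, 12, -1] -> smallest is -24
  Remaining [6, 12, -1] -> smallest is -1
  Remaining [6, 12] -> smallest is 6
  Remaining [12] -> smallest is 12
Collecting the picks in order gives the sorted list.
Final answer: [-44, -43, -37, -24, -1, 6, 12]


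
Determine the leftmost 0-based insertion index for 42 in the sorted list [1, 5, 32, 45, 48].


List is sorted: [1, 5, 32, 45, 48]
We need the leftmost position where 42 can be inserted, i.e. the first index whose element is >= 42 (or the end of the list if none is).
Binary search with low=0, high=5 (0-based indices):
  low=0, high=5, mid=2: a[2]=32 < 42, so low = 3
  low=3, high=5, mid=4: a[4]=48 >= 42, so high = 4
  low=3, high=4, mid=3: a[3]=45 >= 42, so high = 3
Now low = high = 3, so the insertion index is 3.
Final answer: 3


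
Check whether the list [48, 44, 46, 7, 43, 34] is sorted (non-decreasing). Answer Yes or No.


Check consecutive pairs:
  48 <= 44? False
  44 <= 46? True
  46 <= 7? False
  7 <= 43? True
  43 <= 34? False
3 consecutive pair(s) are out of order, so the list is not sorted.
Final answer: No


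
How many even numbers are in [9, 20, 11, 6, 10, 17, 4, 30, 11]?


Check each element:
  9 is odd
  20 is even
  11 is odd
  6 is even
  10 is even
  17 is odd
  4 is even
  30 is even
  11 is odd
Evens: [20, 6, 10, 4, 30]
Count of evens = 5
Final answer: 5


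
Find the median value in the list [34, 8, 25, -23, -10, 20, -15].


First, sort the list: [-23, -15, -10, 8, 20, 25, 34]
The list has 7 elements (odd count).
The middle index is 3 (0-based), and the element there is 8.
Final answer: 8


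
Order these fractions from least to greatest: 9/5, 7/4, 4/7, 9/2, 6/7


Convert to decimal for comparison:
  9/5 = 1.8
  7/4 = 1.75
  4/7 = 0.5714
  9/2 = 4.5
  6/7 = 0.8571
Decimals in increasing order: 0.5714 < 0.8571 < 1.75 < 1.8 < 4.5
Writing each back as its fraction gives the sorted order.
Final answer: 4/7, 6/7, 7/4, 9/5, 9/2


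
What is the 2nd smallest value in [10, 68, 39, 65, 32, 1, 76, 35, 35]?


Sort ascending: [1, 10, 32, 35, 35, 39, 65, 68, 76]
The 2nd element (1-indexed) is at index 1.
Value = 10
Final answer: 10


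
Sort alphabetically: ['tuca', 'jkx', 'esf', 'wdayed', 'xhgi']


Compare strings character by character (the first differing letter decides):
  'esf' < 'jkx' since 'e' < 'j' at position 1
  'jkx' < 'tuca' since 'j' < 't' at position 1
  'tuca' < 'wdayed' since 't' < 'w' at position 1
  'wdayed' < 'xhgi' since 'w' < 'x' at position 1
Chaining these comparisons gives the alphabetical order.
Final answer: ['esf', 'jkx', 'tuca', 'wdayed', 'xhgi']


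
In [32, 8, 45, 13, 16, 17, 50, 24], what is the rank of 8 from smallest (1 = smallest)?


Sort ascending: [8, 13, 16, 17, 24, 32, 45, 50]
Find 8 in the sorted list.
8 is at position 1 (1-indexed).
Final answer: 1


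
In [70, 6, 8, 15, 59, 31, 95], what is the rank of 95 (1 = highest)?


Sort descending: [95, 70, 59, 31, 15, 8, 6]
Find 95 in the sorted list.
95 is at position 1.
Final answer: 1


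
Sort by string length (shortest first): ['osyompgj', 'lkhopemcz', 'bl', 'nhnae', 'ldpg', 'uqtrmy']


Compute lengths:
  'osyompgj' has length 8
  'lkhopemcz' has length 9
  'bl' has length 2
  'nhnae' has length 5
  'ldpg' has length 4
  'uqtrmy' has length 6
Lengths in increasing order: 2 < 4 < 5 < 6 < 8 < 9
Listing the words in that order gives the answer.
Final answer: ['bl', 'ldpg', 'nhnae', 'uqtrmy', 'osyompgj', 'lkhopemcz']


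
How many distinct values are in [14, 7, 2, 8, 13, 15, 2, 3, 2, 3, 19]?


List all unique values:
Distinct values: [2, 3, 7, 8, 13, 14, 15, 19]
Count = 8
Final answer: 8


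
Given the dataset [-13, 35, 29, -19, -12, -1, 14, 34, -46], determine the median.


First, sort the list: [-46, -19, -13, -12, -1, 14, 29, 34, 35]
The list has 9 elements (odd count).
The middle index is 4 (0-based), and the element there is -1.
Final answer: -1


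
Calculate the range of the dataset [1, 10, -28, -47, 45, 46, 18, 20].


Maximum value: 46
Minimum value: -47
Range = 46 - (-47) = 93
Final answer: 93


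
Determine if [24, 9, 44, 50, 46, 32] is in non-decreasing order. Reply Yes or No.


Check consecutive pairs:
  24 <= 9? False
  9 <= 44? True
  44 <= 50? True
  50 <= 46? False
  46 <= 32? False
3 consecutive pair(s) are out of order, so the list is not sorted.
Final answer: No


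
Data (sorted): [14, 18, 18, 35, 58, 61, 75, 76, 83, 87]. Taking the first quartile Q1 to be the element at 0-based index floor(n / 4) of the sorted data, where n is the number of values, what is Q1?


The list has n = 10 elements.
Q1 index = floor(10 / 4) = floor(2.5) = 2
Counting from index 0 in the sorted data, the element at index 2 is 18.
Final answer: 18


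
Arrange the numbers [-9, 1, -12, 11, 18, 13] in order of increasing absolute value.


Compute absolute values:
  |-9| = 9
  |1| = 1
  |-12| = 12
  |11| = 11
  |18| = 18
  |13| = 13
Absolute values in increasing order: 1 < 9 < 11 < 12 < 13 < 18
Listing the original numbers in that order gives the answer.
Final answer: [1, -9, 11, -12, 13, 18]


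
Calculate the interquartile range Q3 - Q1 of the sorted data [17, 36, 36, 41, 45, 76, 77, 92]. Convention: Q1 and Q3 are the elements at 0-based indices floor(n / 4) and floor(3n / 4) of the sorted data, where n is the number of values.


The data has n = 8 elements.
Q1 index = floor(8 / 4) = floor(2) = 2; Q3 index = floor(3 * 8 / 4) = floor(6) = 6
Q1 = element at index 2 = 36
Q3 = element at index 6 = 77
IQR = 77 - 36 = 41
Final answer: 41


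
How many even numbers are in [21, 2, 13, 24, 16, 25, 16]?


Check each element:
  21 is odd
  2 is even
  13 is odd
  24 is even
  16 is even
  25 is odd
  16 is even
Evens: [2, 24, 16, 16]
Count of evens = 4
Final answer: 4


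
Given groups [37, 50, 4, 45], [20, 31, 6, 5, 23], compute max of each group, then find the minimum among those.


Find max of each group:
  Group 1: [37, 50, 4, 45] -> max = 50
  Group 2: [20, 31, 6, 5, 23] -> max = 31
Maxes: [50, 31]
Minimum of maxes = 31
Final answer: 31


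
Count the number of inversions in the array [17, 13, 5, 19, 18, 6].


For each element, count the later elements that are smaller than it:
  17 (index 0): smaller elements after it = [13, 5, 6] -> 3
  13 (index 1): smaller elements after it = [5, 6] -> 2
  5 (index 2): smaller elements after it = [] -> 0
  19 (index 3): smaller elements after it = [18, 6] -> 2
  18 (index 4): smaller elements after it = [6] -> 1
Total inversions = 3 + 2 + 0 + 2 + 1 = 8
Final answer: 8


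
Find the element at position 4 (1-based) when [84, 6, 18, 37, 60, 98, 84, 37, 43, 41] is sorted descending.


Sort descending: [98, 84, 84, 60, 43, 41, 37, 37, 18, 6]
The 4th element (1-indexed) is at index 3.
Value = 60
Final answer: 60


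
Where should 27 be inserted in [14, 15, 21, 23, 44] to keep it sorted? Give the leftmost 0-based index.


List is sorted: [14, 15, 21, 23, 44]
We need the leftmost position where 27 can be inserted, i.e. the first index whose element is >= 27 (or the end of the list if none is).
Binary search with low=0, high=5 (0-based indices):
  low=0, high=5, mid=2: a[2]=21 < 27, so low = 3
  low=3, high=5, mid=4: a[4]=44 >= 27, so high = 4
  low=3, high=4, mid=3: a[3]=23 < 27, so low = 4
Now low = high = 4, so the insertion index is 4.
Final answer: 4


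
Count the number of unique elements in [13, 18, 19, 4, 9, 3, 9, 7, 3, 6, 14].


List all unique values:
Distinct values: [3, 4, 6, 7, 9, 13, 14, 18, 19]
Count = 9
Final answer: 9


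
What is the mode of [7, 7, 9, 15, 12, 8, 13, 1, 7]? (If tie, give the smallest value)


Count the frequency of each value:
  1 appears 1 time(s)
  7 appears 3 time(s)
  8 appears 1 time(s)
  9 appears 1 time(s)
  12 appears 1 time(s)
  13 appears 1 time(s)
  15 appears 1 time(s)
Maximum frequency is 3.
Only 7 reaches that frequency, so it is the mode.
Final answer: 7


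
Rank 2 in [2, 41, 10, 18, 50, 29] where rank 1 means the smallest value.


Sort ascending: [2, 10, 18, 29, 41, 50]
Find 2 in the sorted list.
2 is at position 1 (1-indexed).
Final answer: 1


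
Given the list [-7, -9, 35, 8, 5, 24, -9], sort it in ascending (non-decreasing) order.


Original list: [-7, -9, 35, 8, 5, 24, -9]
Repeatedly take the smallest remaining element:
  Remaining [-7, -9, 35, 8, 5, 24, -9] -> smallest is -9
  Remaining [-7, 35, 8, 5, 24, -9] -> smallest is -9
  Remaining [-7, 35, 8, 5, 24] -> smallest is -7
  Remaining [35, 8, 5, 24] -> smallest is 5
  Remaining [35, 8, 24] -> smallest is 8
  Remaining [35, 24] -> smallest is 24
  Remaining [35] -> smallest is 35
Collecting the picks in order gives the sorted list.
Final answer: [-9, -9, -7, 5, 8, 24, 35]


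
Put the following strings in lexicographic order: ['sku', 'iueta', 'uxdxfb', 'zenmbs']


Compare strings character by character (the first differing letter decides):
  'iueta' < 'sku' since 'i' < 's' at position 1
  'sku' < 'uxdxfb' since 's' < 'u' at position 1
  'uxdxfb' < 'zenmbs' since 'u' < 'z' at position 1
Chaining these comparisons gives the alphabetical order.
Final answer: ['iueta', 'sku', 'uxdxfb', 'zenmbs']


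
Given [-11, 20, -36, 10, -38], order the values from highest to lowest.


Original list: [-11, 20, -36, 10, -38]
Repeatedly take the largest remaining element:
  Remaining [-11, 20, -36, 10, -38] -> largest is 20
  Remaining [-11, -36, 10, -38] -> largest is 10
  Remaining [-11, -36, -38] -> largest is -11
  Remaining [-36, -38] -> largest is -36
  Remaining [-38] -> largest is -38
Collecting the picks in order gives the descending list.
Final answer: [20, 10, -11, -36, -38]


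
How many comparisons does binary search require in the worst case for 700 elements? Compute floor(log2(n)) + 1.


Binary search halves the search space each step.
Maximum comparisons = floor(log2(700)) + 1
log2(700) = 9.4512
floor(log2(700)) = 9, so 9 + 1 = 10
Final answer: 10


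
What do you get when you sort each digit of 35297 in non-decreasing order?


The number 35297 has digits: 3, 5, 2, 9, 7
Sorted: 2, 3, 5, 7, 9
Joining the sorted digits gives the result.
Final answer: 23579


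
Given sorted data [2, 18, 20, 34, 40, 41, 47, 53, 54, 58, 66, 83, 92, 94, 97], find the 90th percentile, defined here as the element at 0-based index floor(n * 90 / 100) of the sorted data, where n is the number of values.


The dataset has n = 15 elements.
Index = floor(15 * 90 / 100) = floor(1350 / 100) = floor(13.5) = 13
Counting from index 0 in the sorted data, the element at index 13 is 94.
Final answer: 94


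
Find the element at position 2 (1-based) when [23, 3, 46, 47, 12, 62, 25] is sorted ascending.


Sort ascending: [3, 12, 23, 25, 46, 47, 62]
The 2nd element (1-indexed) is at index 1.
Value = 12
Final answer: 12


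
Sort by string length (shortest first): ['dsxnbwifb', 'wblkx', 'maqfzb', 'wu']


Compute lengths:
  'dsxnbwifb' has length 9
  'wblkx' has length 5
  'maqfzb' has length 6
  'wu' has length 2
Lengths in increasing order: 2 < 5 < 6 < 9
Listing the words in that order gives the answer.
Final answer: ['wu', 'wblkx', 'maqfzb', 'dsxnbwifb']


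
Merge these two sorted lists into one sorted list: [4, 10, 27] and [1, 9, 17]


List A: [4, 10, 27]
List B: [1, 9, 17]
Repeatedly compare the front elements and take the smaller:
  4 vs 1 -> take 1
  4 vs 9 -> take 4
  10 vs 9 -> take 9
  10 vs 17 -> take 10
  27 vs 17 -> take 17
  B is exhausted; append the rest of A: [27]
Final answer: [1, 4, 9, 10, 17, 27]


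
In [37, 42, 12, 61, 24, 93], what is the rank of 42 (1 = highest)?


Sort descending: [93, 61, 42, 37, 24, 12]
Find 42 in the sorted list.
42 is at position 3.
Final answer: 3


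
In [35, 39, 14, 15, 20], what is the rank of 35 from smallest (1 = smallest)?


Sort ascending: [14, 15, 20, 35, 39]
Find 35 in the sorted list.
35 is at position 4 (1-indexed).
Final answer: 4


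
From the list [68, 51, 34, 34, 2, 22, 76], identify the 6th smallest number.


Sort ascending: [2, 22, 34, 34, 51, 68, 76]
The 6th element (1-indexed) is at index 5.
Value = 68
Final answer: 68


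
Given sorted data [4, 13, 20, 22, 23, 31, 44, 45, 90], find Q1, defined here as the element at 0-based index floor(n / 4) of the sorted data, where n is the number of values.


The list has n = 9 elements.
Q1 index = floor(9 / 4) = floor(2.25) = 2
Counting from index 0 in the sorted data, the element at index 2 is 20.
Final answer: 20


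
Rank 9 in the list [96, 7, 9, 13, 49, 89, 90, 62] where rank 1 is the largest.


Sort descending: [96, 90, 89, 62, 49, 13, 9, 7]
Find 9 in the sorted list.
9 is at position 7.
Final answer: 7


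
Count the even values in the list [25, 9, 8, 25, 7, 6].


Check each element:
  25 is odd
  9 is odd
  8 is even
  25 is odd
  7 is odd
  6 is even
Evens: [8, 6]
Count of evens = 2
Final answer: 2


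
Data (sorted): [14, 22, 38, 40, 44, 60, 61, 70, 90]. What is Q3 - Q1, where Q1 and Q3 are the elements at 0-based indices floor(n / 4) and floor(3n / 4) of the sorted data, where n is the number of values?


The data has n = 9 elements.
Q1 index = floor(9 / 4) = floor(2.25) = 2; Q3 index = floor(3 * 9 / 4) = floor(6.75) = 6
Q1 = element at index 2 = 38
Q3 = element at index 6 = 61
IQR = 61 - 38 = 23
Final answer: 23


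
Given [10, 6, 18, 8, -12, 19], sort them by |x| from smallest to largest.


Compute absolute values:
  |10| = 10
  |6| = 6
  |18| = 18
  |8| = 8
  |-12| = 12
  |19| = 19
Absolute values in increasing order: 6 < 8 < 10 < 12 < 18 < 19
Listing the original numbers in that order gives the answer.
Final answer: [6, 8, 10, -12, 18, 19]


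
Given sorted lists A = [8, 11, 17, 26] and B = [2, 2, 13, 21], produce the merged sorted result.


List A: [8, 11, 17, 26]
List B: [2, 2, 13, 21]
Repeatedly compare the front elements and take the smaller:
  8 vs 2 -> take 2
  8 vs 2 -> take 2
  8 vs 13 -> take 8
  11 vs 13 -> take 11
  17 vs 13 -> take 13
  17 vs 21 -> take 17
  26 vs 21 -> take 21
  B is exhausted; append the rest of A: [26]
Final answer: [2, 2, 8, 11, 13, 17, 21, 26]


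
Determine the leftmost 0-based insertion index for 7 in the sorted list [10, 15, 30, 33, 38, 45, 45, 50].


List is sorted: [10, 15, 30, 33, 38, 45, 45, 50]
We need the leftmost position where 7 can be inserted, i.e. the first index whose element is >= 7 (or the end of the list if none is).
Binary search with low=0, high=8 (0-based indices):
  low=0, high=8, mid=4: a[4]=38 >= 7, so high = 4
  low=0, high=4, mid=2: a[2]=30 >= 7, so high = 2
  low=0, high=2, mid=1: a[1]=15 >= 7, so high = 1
  low=0, high=1, mid=0: a[0]=10 >= 7, so high = 0
Now low = high = 0, so the insertion index is 0.
Final answer: 0


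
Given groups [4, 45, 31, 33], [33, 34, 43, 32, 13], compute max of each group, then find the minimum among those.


Find max of each group:
  Group 1: [4, 45, 31, 33] -> max = 45
  Group 2: [33, 34, 43, 32, 13] -> max = 43
Maxes: [45, 43]
Minimum of maxes = 43
Final answer: 43


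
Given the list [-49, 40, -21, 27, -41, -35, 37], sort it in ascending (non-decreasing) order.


Original list: [-49, 40, -21, 27, -41, -35, 37]
Repeatedly take the smallest remaining element:
  Remaining [-49, 40, -21, 27, -41, -35, 37] -> smallest is -49
  Remaining [40, -21, 27, -41, -35, 37] -> smallest is -41
  Remaining [40, -21, 27, -35, 37] -> smallest is -35
  Remaining [40, -21, 27, 37] -> smallest is -21
  Remaining [40, 27, 37] -> smallest is 27
  Remaining [40, 37] -> smallest is 37
  Remaining [40] -> smallest is 40
Collecting the picks in order gives the sorted list.
Final answer: [-49, -41, -35, -21, 27, 37, 40]


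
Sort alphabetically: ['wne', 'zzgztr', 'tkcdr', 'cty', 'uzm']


Compare strings character by character (the first differing letter decides):
  'cty' < 'tkcdr' since 'c' < 't' at position 1
  'tkcdr' < 'uzm' since 't' < 'u' at position 1
  'uzm' < 'wne' since 'u' < 'w' at position 1
  'wne' < 'zzgztr' since 'w' < 'z' at position 1
Chaining these comparisons gives the alphabetical order.
Final answer: ['cty', 'tkcdr', 'uzm', 'wne', 'zzgztr']


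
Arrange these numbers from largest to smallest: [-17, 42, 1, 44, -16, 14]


Original list: [-17, 42, 1, 44, -16, 14]
Repeatedly take the largest remaining element:
  Remaining [-17, 42, 1, 44, -16, 14] -> largest is 44
  Remaining [-17, 42, 1, -16, 14] -> largest is 42
  Remaining [-17, 1, -16, 14] -> largest is 14
  Remaining [-17, 1, -16] -> largest is 1
  Remaining [-17, -16] -> largest is -16
  Remaining [-17] -> largest is -17
Collecting the picks in order gives the descending list.
Final answer: [44, 42, 14, 1, -16, -17]


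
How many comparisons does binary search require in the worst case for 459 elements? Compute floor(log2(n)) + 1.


Binary search halves the search space each step.
Maximum comparisons = floor(log2(459)) + 1
log2(459) = 8.8424
floor(log2(459)) = 8, so 8 + 1 = 9
Final answer: 9


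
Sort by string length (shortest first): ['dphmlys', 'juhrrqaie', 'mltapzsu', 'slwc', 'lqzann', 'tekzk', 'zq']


Compute lengths:
  'dphmlys' has length 7
  'juhrrqaie' has length 9
  'mltapzsu' has length 8
  'slwc' has length 4
  'lqzann' has length 6
  'tekzk' has length 5
  'zq' has length 2
Lengths in increasing order: 2 < 4 < 5 < 6 < 7 < 8 < 9
Listing the words in that order gives the answer.
Final answer: ['zq', 'slwc', 'tekzk', 'lqzann', 'dphmlys', 'mltapzsu', 'juhrrqaie']


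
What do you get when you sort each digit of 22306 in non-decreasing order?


The number 22306 has digits: 2, 2, 3, 0, 6
Sorted: 0, 2, 2, 3, 6
Joining the sorted digits gives the result.
Final answer: 02236


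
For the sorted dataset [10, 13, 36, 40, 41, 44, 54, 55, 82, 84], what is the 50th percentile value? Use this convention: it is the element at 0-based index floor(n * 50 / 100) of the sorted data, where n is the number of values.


The dataset has n = 10 elements.
Index = floor(10 * 50 / 100) = floor(500 / 100) = floor(5) = 5
Counting from index 0 in the sorted data, the element at index 5 is 44.
Final answer: 44


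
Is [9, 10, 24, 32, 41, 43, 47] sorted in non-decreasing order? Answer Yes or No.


Check consecutive pairs:
  9 <= 10? True
  10 <= 24? True
  24 <= 32? True
  32 <= 41? True
  41 <= 43? True
  43 <= 47? True
Every consecutive pair is in order, so the list is non-decreasing.
Final answer: Yes


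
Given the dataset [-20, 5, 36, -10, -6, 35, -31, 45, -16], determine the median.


First, sort the list: [-31, -20, -16, -10, -6, 5, 35, 36, 45]
The list has 9 elements (odd count).
The middle index is 4 (0-based), and the element there is -6.
Final answer: -6


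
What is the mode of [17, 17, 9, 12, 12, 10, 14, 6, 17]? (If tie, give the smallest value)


Count the frequency of each value:
  6 appears 1 time(s)
  9 appears 1 time(s)
  10 appears 1 time(s)
  12 appears 2 time(s)
  14 appears 1 time(s)
  17 appears 3 time(s)
Maximum frequency is 3.
Only 17 reaches that frequency, so it is the mode.
Final answer: 17


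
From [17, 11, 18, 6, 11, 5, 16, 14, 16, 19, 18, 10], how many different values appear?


List all unique values:
Distinct values: [5, 6, 10, 11, 14, 16, 17, 18, 19]
Count = 9
Final answer: 9


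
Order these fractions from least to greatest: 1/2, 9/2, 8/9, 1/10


Convert to decimal for comparison:
  1/2 = 0.5
  9/2 = 4.5
  8/9 = 0.8889
  1/10 = 0.1
Decimals in increasing order: 0.1 < 0.5 < 0.8889 < 4.5
Writing each back as its fraction gives the sorted order.
Final answer: 1/10, 1/2, 8/9, 9/2


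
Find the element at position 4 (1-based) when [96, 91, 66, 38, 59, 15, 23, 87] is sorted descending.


Sort descending: [96, 91, 87, 66, 59, 38, 23, 15]
The 4th element (1-indexed) is at index 3.
Value = 66
Final answer: 66


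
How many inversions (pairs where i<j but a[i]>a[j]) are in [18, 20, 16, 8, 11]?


For each element, count the later elements that are smaller than it:
  18 (index 0): smaller elements after it = [16, 8, 11] -> 3
  20 (index 1): smaller elements after it = [16, 8, 11] -> 3
  16 (index 2): smaller elements after it = [8, 11] -> 2
  8 (index 3): smaller elements after it = [] -> 0
Total inversions = 3 + 3 + 2 + 0 = 8
Final answer: 8


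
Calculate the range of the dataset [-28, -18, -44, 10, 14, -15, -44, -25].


Maximum value: 14
Minimum value: -44
Range = 14 - (-44) = 58
Final answer: 58


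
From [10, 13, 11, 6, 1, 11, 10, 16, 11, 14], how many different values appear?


List all unique values:
Distinct values: [1, 6, 10, 11, 13, 14, 16]
Count = 7
Final answer: 7


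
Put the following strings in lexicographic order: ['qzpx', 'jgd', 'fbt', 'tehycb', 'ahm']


Compare strings character by character (the first differing letter decides):
  'ahm' < 'fbt' since 'a' < 'f' at position 1
  'fbt' < 'jgd' since 'f' < 'j' at position 1
  'jgd' < 'qzpx' since 'j' < 'q' at position 1
  'qzpx' < 'tehycb' since 'q' < 't' at position 1
Chaining these comparisons gives the alphabetical order.
Final answer: ['ahm', 'fbt', 'jgd', 'qzpx', 'tehycb']


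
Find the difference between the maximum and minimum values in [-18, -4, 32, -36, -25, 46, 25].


Maximum value: 46
Minimum value: -36
Range = 46 - (-36) = 82
Final answer: 82


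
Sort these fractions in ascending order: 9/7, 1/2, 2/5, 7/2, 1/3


Convert to decimal for comparison:
  9/7 = 1.2857
  1/2 = 0.5
  2/5 = 0.4
  7/2 = 3.5
  1/3 = 0.3333
Decimals in increasing order: 0.3333 < 0.4 < 0.5 < 1.2857 < 3.5
Writing each back as its fraction gives the sorted order.
Final answer: 1/3, 2/5, 1/2, 9/7, 7/2


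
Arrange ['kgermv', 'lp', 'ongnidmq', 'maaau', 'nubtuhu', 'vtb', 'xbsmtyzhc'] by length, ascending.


Compute lengths:
  'kgermv' has length 6
  'lp' has length 2
  'ongnidmq' has length 8
  'maaau' has length 5
  'nubtuhu' has length 7
  'vtb' has length 3
  'xbsmtyzhc' has length 9
Lengths in increasing order: 2 < 3 < 5 < 6 < 7 < 8 < 9
Listing the words in that order gives the answer.
Final answer: ['lp', 'vtb', 'maaau', 'kgermv', 'nubtuhu', 'ongnidmq', 'xbsmtyzhc']


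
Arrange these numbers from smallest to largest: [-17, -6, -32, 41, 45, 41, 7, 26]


Original list: [-17, -6, -32, 41, 45, 41, 7, 26]
Repeatedly take the smallest remaining element:
  Remaining [-17, -6, -32, 41, 45, 41, 7, 26] -> smallest is -32
  Remaining [-17, -6, 41, 45, 41, 7, 26] -> smallest is -17
  Remaining [-6, 41, 45, 41, 7, 26] -> smallest is -6
  Remaining [41, 45, 41, 7, 26] -> smallest is 7
  Remaining [41, 45, 41, 26] -> smallest is 26
  Remaining [41, 45, 41] -> smallest is 41
  Remaining [45, 41] -> smallest is 41
  Remaining [45] -> smallest is 45
Collecting the picks in order gives the sorted list.
Final answer: [-32, -17, -6, 7, 26, 41, 41, 45]


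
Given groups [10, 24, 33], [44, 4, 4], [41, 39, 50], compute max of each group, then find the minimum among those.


Find max of each group:
  Group 1: [10, 24, 33] -> max = 33
  Group 2: [44, 4, 4] -> max = 44
  Group 3: [41, 39, 50] -> max = 50
Maxes: [33, 44, 50]
Minimum of maxes = 33
Final answer: 33


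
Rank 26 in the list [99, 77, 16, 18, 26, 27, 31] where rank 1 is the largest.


Sort descending: [99, 77, 31, 27, 26, 18, 16]
Find 26 in the sorted list.
26 is at position 5.
Final answer: 5


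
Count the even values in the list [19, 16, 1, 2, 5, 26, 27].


Check each element:
  19 is odd
  16 is even
  1 is odd
  2 is even
  5 is odd
  26 is even
  27 is odd
Evens: [16, 2, 26]
Count of evens = 3
Final answer: 3


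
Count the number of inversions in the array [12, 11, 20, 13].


For each element, count the later elements that are smaller than it:
  12 (index 0): smaller elements after it = [11] -> 1
  11 (index 1): smaller elements after it = [] -> 0
  20 (index 2): smaller elements after it = [13] -> 1
Total inversions = 1 + 0 + 1 = 2
Final answer: 2


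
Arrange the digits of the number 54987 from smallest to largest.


The number 54987 has digits: 5, 4, 9, 8, 7
Sorted: 4, 5, 7, 8, 9
Joining the sorted digits gives the result.
Final answer: 45789


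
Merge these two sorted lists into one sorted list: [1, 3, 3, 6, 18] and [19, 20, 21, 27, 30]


List A: [1, 3, 3, 6, 18]
List B: [19, 20, 21, 27, 30]
Repeatedly compare the front elements and take the smaller:
  1 vs 19 -> take 1
  3 vs 19 -> take 3
  3 vs 19 -> take 3
  6 vs 19 -> take 6
  18 vs 19 -> take 18
  A is exhausted; append the rest of B: [19, 20, 21, 27, 30]
Final answer: [1, 3, 3, 6, 18, 19, 20, 21, 27, 30]


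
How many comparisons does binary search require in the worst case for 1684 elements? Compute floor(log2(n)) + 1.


Binary search halves the search space each step.
Maximum comparisons = floor(log2(1684)) + 1
log2(1684) = 10.7177
floor(log2(1684)) = 10, so 10 + 1 = 11
Final answer: 11


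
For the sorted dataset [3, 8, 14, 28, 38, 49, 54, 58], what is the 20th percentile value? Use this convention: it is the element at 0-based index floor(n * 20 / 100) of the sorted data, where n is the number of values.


The dataset has n = 8 elements.
Index = floor(8 * 20 / 100) = floor(160 / 100) = floor(1.6) = 1
Counting from index 0 in the sorted data, the element at index 1 is 8.
Final answer: 8


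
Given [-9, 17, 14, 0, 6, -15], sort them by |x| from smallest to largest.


Compute absolute values:
  |-9| = 9
  |17| = 17
  |14| = 14
  |0| = 0
  |6| = 6
  |-15| = 15
Absolute values in increasing order: 0 < 6 < 9 < 14 < 15 < 17
Listing the original numbers in that order gives the answer.
Final answer: [0, 6, -9, 14, -15, 17]


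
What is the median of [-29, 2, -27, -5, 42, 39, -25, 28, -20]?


First, sort the list: [-29, -27, -25, -20, -5, 2, 28, 39, 42]
The list has 9 elements (odd count).
The middle index is 4 (0-based), and the element there is -5.
Final answer: -5


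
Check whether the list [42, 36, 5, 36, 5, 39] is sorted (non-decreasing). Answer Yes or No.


Check consecutive pairs:
  42 <= 36? False
  36 <= 5? False
  5 <= 36? True
  36 <= 5? False
  5 <= 39? True
3 consecutive pair(s) are out of order, so the list is not sorted.
Final answer: No


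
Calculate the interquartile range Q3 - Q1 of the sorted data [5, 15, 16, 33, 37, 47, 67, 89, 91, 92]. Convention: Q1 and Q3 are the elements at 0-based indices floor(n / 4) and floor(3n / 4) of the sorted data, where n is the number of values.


The data has n = 10 elements.
Q1 index = floor(10 / 4) = floor(2.5) = 2; Q3 index = floor(3 * 10 / 4) = floor(7.5) = 7
Q1 = element at index 2 = 16
Q3 = element at index 7 = 89
IQR = 89 - 16 = 73
Final answer: 73


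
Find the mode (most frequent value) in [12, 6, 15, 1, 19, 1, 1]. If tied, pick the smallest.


Count the frequency of each value:
  1 appears 3 time(s)
  6 appears 1 time(s)
  12 appears 1 time(s)
  15 appears 1 time(s)
  19 appears 1 time(s)
Maximum frequency is 3.
Only 1 reaches that frequency, so it is the mode.
Final answer: 1


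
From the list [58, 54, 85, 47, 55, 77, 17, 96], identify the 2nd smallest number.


Sort ascending: [17, 47, 54, 55, 58, 77, 85, 96]
The 2nd element (1-indexed) is at index 1.
Value = 47
Final answer: 47


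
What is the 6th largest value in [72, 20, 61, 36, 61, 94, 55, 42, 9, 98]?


Sort descending: [98, 94, 72, 61, 61, 55, 42, 36, 20, 9]
The 6th element (1-indexed) is at index 5.
Value = 55
Final answer: 55


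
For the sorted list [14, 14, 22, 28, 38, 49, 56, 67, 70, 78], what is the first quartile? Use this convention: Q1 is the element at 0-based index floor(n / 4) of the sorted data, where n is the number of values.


The list has n = 10 elements.
Q1 index = floor(10 / 4) = floor(2.5) = 2
Counting from index 0 in the sorted data, the element at index 2 is 22.
Final answer: 22


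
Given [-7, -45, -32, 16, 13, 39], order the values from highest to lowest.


Original list: [-7, -45, -32, 16, 13, 39]
Repeatedly take the largest remaining element:
  Remaining [-7, -45, -32, 16, 13, 39] -> largest is 39
  Remaining [-7, -45, -32, 16, 13] -> largest is 16
  Remaining [-7, -45, -32, 13] -> largest is 13
  Remaining [-7, -45, -32] -> largest is -7
  Remaining [-45, -32] -> largest is -32
  Remaining [-45] -> largest is -45
Collecting the picks in order gives the descending list.
Final answer: [39, 16, 13, -7, -32, -45]


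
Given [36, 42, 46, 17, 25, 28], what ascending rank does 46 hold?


Sort ascending: [17, 25, 28, 36, 42, 46]
Find 46 in the sorted list.
46 is at position 6 (1-indexed).
Final answer: 6


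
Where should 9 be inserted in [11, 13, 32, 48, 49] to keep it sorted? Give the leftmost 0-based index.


List is sorted: [11, 13, 32, 48, 49]
We need the leftmost position where 9 can be inserted, i.e. the first index whose element is >= 9 (or the end of the list if none is).
Binary search with low=0, high=5 (0-based indices):
  low=0, high=5, mid=2: a[2]=32 >= 9, so high = 2
  low=0, high=2, mid=1: a[1]=13 >= 9, so high = 1
  low=0, high=1, mid=0: a[0]=11 >= 9, so high = 0
Now low = high = 0, so the insertion index is 0.
Final answer: 0


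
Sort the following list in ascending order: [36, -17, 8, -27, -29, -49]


Original list: [36, -17, 8, -27, -29, -49]
Repeatedly take the smallest remaining element:
  Remaining [36, -17, 8, -27, -29, -49] -> smallest is -49
  Remaining [36, -17, 8, -27, -29] -> smallest is -29
  Remaining [36, -17, 8, -27] -> smallest is -27
  Remaining [36, -17, 8] -> smallest is -17
  Remaining [36, 8] -> smallest is 8
  Remaining [36] -> smallest is 36
Collecting the picks in order gives the sorted list.
Final answer: [-49, -29, -27, -17, 8, 36]


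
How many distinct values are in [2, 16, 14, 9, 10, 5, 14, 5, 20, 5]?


List all unique values:
Distinct values: [2, 5, 9, 10, 14, 16, 20]
Count = 7
Final answer: 7


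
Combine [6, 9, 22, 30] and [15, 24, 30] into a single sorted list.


List A: [6, 9, 22, 30]
List B: [15, 24, 30]
Repeatedly compare the front elements and take the smaller:
  6 vs 15 -> take 6
  9 vs 15 -> take 9
  22 vs 15 -> take 15
  22 vs 24 -> take 22
  30 vs 24 -> take 24
  30 vs 30 -> take 30
  A is exhausted; append the rest of B: [30]
Final answer: [6, 9, 15, 22, 24, 30, 30]


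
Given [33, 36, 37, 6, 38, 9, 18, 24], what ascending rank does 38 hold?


Sort ascending: [6, 9, 18, 24, 33, 36, 37, 38]
Find 38 in the sorted list.
38 is at position 8 (1-indexed).
Final answer: 8


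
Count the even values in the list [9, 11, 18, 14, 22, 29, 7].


Check each element:
  9 is odd
  11 is odd
  18 is even
  14 is even
  22 is even
  29 is odd
  7 is odd
Evens: [18, 14, 22]
Count of evens = 3
Final answer: 3


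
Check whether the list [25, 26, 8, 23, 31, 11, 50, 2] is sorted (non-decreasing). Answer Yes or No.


Check consecutive pairs:
  25 <= 26? True
  26 <= 8? False
  8 <= 23? True
  23 <= 31? True
  31 <= 11? False
  11 <= 50? True
  50 <= 2? False
3 consecutive pair(s) are out of order, so the list is not sorted.
Final answer: No


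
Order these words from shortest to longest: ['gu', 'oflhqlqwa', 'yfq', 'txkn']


Compute lengths:
  'gu' has length 2
  'oflhqlqwa' has length 9
  'yfq' has length 3
  'txkn' has length 4
Lengths in increasing order: 2 < 3 < 4 < 9
Listing the words in that order gives the answer.
Final answer: ['gu', 'yfq', 'txkn', 'oflhqlqwa']


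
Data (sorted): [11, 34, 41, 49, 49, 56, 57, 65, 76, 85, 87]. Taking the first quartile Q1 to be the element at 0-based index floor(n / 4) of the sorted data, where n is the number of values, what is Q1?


The list has n = 11 elements.
Q1 index = floor(11 / 4) = floor(2.75) = 2
Counting from index 0 in the sorted data, the element at index 2 is 41.
Final answer: 41


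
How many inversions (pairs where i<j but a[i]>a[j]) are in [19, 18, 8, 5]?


For each element, count the later elements that are smaller than it:
  19 (index 0): smaller elements after it = [18, 8, 5] -> 3
  18 (index 1): smaller elements after it = [8, 5] -> 2
  8 (index 2): smaller elements after it = [5] -> 1
Total inversions = 3 + 2 + 1 = 6
Final answer: 6


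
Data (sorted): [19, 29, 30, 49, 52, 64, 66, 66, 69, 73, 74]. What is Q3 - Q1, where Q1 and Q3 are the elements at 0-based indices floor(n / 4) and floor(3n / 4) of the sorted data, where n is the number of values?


The data has n = 11 elements.
Q1 index = floor(11 / 4) = floor(2.75) = 2; Q3 index = floor(3 * 11 / 4) = floor(8.25) = 8
Q1 = element at index 2 = 30
Q3 = element at index 8 = 69
IQR = 69 - 30 = 39
Final answer: 39


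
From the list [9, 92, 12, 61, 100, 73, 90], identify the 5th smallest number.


Sort ascending: [9, 12, 61, 73, 90, 92, 100]
The 5th element (1-indexed) is at index 4.
Value = 90
Final answer: 90
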